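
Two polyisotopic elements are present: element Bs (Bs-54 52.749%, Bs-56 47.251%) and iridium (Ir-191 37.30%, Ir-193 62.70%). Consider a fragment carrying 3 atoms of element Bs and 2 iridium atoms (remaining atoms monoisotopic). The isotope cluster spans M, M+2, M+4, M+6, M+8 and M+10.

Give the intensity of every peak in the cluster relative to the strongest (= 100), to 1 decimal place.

6.1 : 36.9 : 87.0 : 100.0 : 56.2 : 12.4

Element Bs pattern (n=3): 0.14677182 : 0.39442163 : 0.35331127 : 0.10549528
Iridium pattern (n=2): 0.139129 : 0.467742 : 0.393129
Convolve the two distributions (both contribute in 2-u steps):
  M: 0.14677182×0.139129 = 0.020420
  M+2: 0.14677182×0.467742 + 0.39442163×0.139129 = 0.123527
  M+4: 0.14677182×0.393129 + 0.39442163×0.467742 + 0.35331127×0.139129 = 0.291344
  M+6: 0.39442163×0.393129 + 0.35331127×0.467742 + 0.10549528×0.139129 = 0.334995
  M+8: 0.35331127×0.393129 + 0.10549528×0.467742 = 0.188241
  M+10: 0.10549528×0.393129 = 0.041473
Scale to base peak (0.334995) = 100: 6.1 : 36.9 : 87.0 : 100.0 : 56.2 : 12.4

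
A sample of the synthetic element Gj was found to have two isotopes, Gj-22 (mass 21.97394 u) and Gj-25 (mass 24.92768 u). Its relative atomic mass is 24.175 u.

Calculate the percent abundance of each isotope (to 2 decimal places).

Writing the weighted mean with unknown fraction x of Gj-22:
21.97394·x + 24.92768·(1 − x) = 24.175
(21.97394 − 24.92768)·x = 24.175 − 24.92768
x = -0.75268 / -2.95374 = 0.25482 → 25.48% Gj-22, 74.52% Gj-25.

Gj-22: 25.48%, Gj-25: 74.52%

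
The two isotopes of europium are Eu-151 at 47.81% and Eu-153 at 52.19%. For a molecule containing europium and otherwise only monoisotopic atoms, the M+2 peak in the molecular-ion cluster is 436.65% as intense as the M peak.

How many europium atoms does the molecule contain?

The M+2/M ratio from n Eu atoms is n · q/p = n · 0.5219/0.4781.
n = 4.3665 × 0.4781/0.5219 = 4.00 ≈ 4

4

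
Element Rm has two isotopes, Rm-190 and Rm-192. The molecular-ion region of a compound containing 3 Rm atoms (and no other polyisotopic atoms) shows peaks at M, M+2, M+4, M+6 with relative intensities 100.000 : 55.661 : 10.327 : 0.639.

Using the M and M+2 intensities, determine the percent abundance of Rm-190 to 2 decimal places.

84.35%

Write p for the Rm-190 fraction. I(M+2)/I(M) = [C(3,1)·p^2·(1−p)] / p^3 = 3·(1−p)/p = 55.661/100.000 = 0.5566
(1−p)/p = 0.5566/3 = 0.1855  ⇒  p = 1/(1 + 0.1855) = 0.8435
Rm-190: 84.35%, Rm-192: 15.65%.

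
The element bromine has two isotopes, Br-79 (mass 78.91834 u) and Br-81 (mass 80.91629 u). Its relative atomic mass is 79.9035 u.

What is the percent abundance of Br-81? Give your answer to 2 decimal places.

49.31%

Let x be the fractional abundance of Br-79; then Br-81 has abundance 1 − x.
78.91834·x + 80.91629·(1 − x) = 79.9035
(78.91834 − 80.91629)·x = 79.9035 − 80.91629
x = -1.01279 / -1.99795 = 0.50691 → 50.69% Br-79, 49.31% Br-81.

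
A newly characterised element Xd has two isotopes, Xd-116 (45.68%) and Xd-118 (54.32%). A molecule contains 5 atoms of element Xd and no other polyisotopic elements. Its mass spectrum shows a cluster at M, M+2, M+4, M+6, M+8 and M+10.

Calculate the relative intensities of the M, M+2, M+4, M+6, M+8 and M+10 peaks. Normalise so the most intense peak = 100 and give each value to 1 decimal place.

5.9 : 35.4 : 84.1 : 100.0 : 59.5 : 14.1

Expanding (0.4568 + 0.5432)^5:
P(M) = 0.4568^5 = 0.019890
P(M+2) = 5 × 0.4568^4 × 0.5432^1 = 0.118259
P(M+4) = 10 × 0.4568^3 × 0.5432^2 = 0.281253
P(M+6) = 10 × 0.4568^2 × 0.5432^3 = 0.334450
P(M+8) = 5 × 0.4568^1 × 0.5432^4 = 0.198854
P(M+10) = 0.5432^5 = 0.047293
The M+6 peak is largest (0.334450); scaling to 100 gives 5.9 : 35.4 : 84.1 : 100.0 : 59.5 : 14.1.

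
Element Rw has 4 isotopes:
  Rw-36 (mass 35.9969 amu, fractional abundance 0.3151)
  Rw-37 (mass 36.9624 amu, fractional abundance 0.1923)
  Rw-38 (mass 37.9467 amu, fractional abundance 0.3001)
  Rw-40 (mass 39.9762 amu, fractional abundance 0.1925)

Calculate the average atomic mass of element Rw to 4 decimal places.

37.5337 amu

Weight each isotope mass by its fractional abundance: 0.3151 × 35.9969 + 0.1923 × 36.9624 + 0.3001 × 37.9467 + 0.1925 × 39.9762
= 11.34262 + 7.10787 + 11.38780 + 7.69542 = 37.53371 amu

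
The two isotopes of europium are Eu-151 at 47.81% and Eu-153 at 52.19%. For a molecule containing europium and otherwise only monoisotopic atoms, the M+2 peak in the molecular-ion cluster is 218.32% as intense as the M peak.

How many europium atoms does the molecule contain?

2

With n Eu atoms, P(M+2)/P(M) = C(n,1)·p^(n−1)q / p^n = n·q/p = n · 0.5219/0.4781.
n = 2.1832 × 0.4781/0.5219 = 2.00 ≈ 2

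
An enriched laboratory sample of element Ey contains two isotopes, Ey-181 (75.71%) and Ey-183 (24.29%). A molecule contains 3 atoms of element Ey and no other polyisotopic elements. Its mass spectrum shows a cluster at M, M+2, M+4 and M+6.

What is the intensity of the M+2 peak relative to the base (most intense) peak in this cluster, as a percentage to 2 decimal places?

96.25%

(0.7571 + 0.2429)^3 gives M 0.4340, M+2 0.4177, M+4 0.1340, M+6 0.0143; the largest is M.
P(M) = C(3,0) × 0.7571^3 × 0.2429^0 = 1 × 0.43397003 × 1.0000 = 0.433970 (base)
P(M+2) = C(3,1) × 0.7571^2 × 0.2429^1 = 3 × 0.57320041 × 0.2429 = 0.417691
Relative intensity = 0.417691 / 0.433970 × 100 = 96.25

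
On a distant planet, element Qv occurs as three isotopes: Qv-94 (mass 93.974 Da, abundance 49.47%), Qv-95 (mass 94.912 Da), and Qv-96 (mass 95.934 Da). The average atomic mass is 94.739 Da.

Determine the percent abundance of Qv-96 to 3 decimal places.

The remaining 50.53% is split between Qv-95 (fraction x) and Qv-96 (fraction 0.5053 − x).
Substituting: 94.912x + 95.934(0.5053 − x) = 48.2500622
(94.912 − 95.934)x = -0.225388  ⇒  x = 0.22054, y = 0.28476
Qv-95: 22.054%, Qv-96: 28.476%.

28.476%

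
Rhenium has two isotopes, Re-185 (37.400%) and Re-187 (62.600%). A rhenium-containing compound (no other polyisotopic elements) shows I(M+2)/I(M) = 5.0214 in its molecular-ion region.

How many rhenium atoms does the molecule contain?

With n Re atoms, P(M+2)/P(M) = C(n,1)·p^(n−1)q / p^n = n·q/p = n · 0.62600/0.37400.
n = 5.0214 × 0.37400/0.62600 = 3.00 ≈ 3

3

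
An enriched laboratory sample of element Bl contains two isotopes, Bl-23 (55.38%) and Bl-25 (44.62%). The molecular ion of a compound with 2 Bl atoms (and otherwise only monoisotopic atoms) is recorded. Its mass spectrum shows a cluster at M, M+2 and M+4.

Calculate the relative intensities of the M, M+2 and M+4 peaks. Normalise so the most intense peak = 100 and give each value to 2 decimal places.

62.06 : 100.00 : 40.29

Each Bl atom is independently Bl-23 (p = 0.5538) or Bl-25 (q = 0.4462); the cluster is the binomial expansion (p + q)^2.
P(M) = 0.5538^2 = 0.306694
P(M+2) = 2 × 0.5538^1 × 0.4462^1 = 0.494211
P(M+4) = 0.4462^2 = 0.199094
The M+2 peak is largest (0.494211); scaling to 100 gives 62.06 : 100.00 : 40.29.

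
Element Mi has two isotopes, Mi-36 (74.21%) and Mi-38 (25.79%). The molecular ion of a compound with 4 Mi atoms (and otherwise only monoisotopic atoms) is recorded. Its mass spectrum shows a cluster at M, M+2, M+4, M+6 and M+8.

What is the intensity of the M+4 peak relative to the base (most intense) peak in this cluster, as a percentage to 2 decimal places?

52.13%

Binomial terms of (0.7421 + 0.2579)^4: M 0.3033, M+2 0.4216, M+4 0.2198, M+6 0.0509, M+8 0.0044 → M+2 is the base peak.
P(M+2) = C(4,1) × 0.7421^3 × 0.2579^1 = 4 × 0.40868368 × 0.2579 = 0.421598 (base)
P(M+4) = C(4,2) × 0.7421^2 × 0.2579^2 = 6 × 0.55071241 × 0.06651241 = 0.219775
Relative intensity = 0.219775 / 0.421598 × 100 = 52.13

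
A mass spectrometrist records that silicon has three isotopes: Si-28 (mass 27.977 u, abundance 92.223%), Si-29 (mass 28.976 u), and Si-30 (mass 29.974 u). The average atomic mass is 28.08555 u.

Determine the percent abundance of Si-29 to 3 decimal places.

4.685%

The remaining 7.777% is split between Si-29 (fraction x) and Si-30 (fraction 0.07777 − x).
Substituting: 28.976x + 29.974(0.07777 − x) = 2.28432129
(28.976 − 29.974)x = -0.04675669  ⇒  x = 0.04685, y = 0.03092
Si-29: 4.685%, Si-30: 3.092%.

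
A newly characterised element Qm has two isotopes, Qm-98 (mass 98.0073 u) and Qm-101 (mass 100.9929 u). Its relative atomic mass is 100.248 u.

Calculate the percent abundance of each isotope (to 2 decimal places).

With x = fraction of Qm-98 (so Qm-101 is 1 − x):
98.0073·x + 100.9929·(1 − x) = 100.248
(98.0073 − 100.9929)·x = 100.248 − 100.9929
x = -0.7449 / -2.9856 = 0.24950 → 24.95% Qm-98, 75.05% Qm-101.

Qm-98: 24.95%, Qm-101: 75.05%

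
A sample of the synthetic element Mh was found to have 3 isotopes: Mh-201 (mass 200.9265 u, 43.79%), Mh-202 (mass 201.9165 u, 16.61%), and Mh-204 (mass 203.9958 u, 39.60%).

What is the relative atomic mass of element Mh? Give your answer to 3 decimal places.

The abundance-weighted mean is 0.4379 × 200.9265 + 0.1661 × 201.9165 + 0.3960 × 203.9958
= 87.98571 + 33.53833 + 80.78234 = 202.30638 u

202.306 u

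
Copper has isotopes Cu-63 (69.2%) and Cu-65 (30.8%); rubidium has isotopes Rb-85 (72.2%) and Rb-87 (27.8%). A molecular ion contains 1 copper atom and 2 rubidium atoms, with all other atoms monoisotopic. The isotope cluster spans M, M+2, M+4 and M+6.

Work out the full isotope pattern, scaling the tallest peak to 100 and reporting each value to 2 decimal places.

Copper pattern (n=1): 0.6920 : 0.3080
Rubidium pattern (n=2): 0.521284 : 0.401432 : 0.077284
Convolve the two distributions (both contribute in 2-u steps):
  M: 0.6920×0.521284 = 0.360729
  M+2: 0.6920×0.401432 + 0.3080×0.521284 = 0.438346
  M+4: 0.6920×0.077284 + 0.3080×0.401432 = 0.177122
  M+6: 0.3080×0.077284 = 0.023803
Scale to base peak (0.438346) = 100: 82.29 : 100.00 : 40.41 : 5.43

82.29 : 100.00 : 40.41 : 5.43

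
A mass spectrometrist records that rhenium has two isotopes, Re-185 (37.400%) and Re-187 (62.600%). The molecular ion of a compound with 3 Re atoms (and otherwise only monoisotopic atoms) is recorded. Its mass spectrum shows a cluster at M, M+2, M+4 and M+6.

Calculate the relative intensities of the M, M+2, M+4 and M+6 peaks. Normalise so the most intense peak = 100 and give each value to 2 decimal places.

11.90 : 59.74 : 100.00 : 55.79

Each Re atom is independently Re-185 (p = 0.37400) or Re-187 (q = 0.62600); the cluster is the binomial expansion (p + q)^3.
P(M) = 0.37400^3 = 0.052314
P(M+2) = 3 × 0.37400^2 × 0.62600^1 = 0.262687
P(M+4) = 3 × 0.37400^1 × 0.62600^2 = 0.439685
P(M+6) = 0.62600^3 = 0.245314
The M+4 peak is largest (0.439685); scaling to 100 gives 11.90 : 59.74 : 100.00 : 55.79.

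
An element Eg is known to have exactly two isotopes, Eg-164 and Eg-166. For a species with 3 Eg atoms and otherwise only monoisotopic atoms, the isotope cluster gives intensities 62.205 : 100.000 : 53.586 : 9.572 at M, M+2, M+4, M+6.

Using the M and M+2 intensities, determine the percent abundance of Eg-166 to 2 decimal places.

Write p for the Eg-164 fraction. I(M+2)/I(M) = [C(3,1)·p^2·(1−p)] / p^3 = 3·(1−p)/p = 100.000/62.205 = 1.6076
(1−p)/p = 1.6076/3 = 0.5359  ⇒  p = 1/(1 + 0.5359) = 0.6511
Eg-164: 65.11%, Eg-166: 34.89%.

34.89%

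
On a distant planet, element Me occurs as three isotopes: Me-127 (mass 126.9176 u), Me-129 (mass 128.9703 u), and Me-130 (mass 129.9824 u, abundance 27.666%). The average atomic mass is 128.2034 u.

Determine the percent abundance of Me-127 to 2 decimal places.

51.00%

Let x and y be the fractions of Me-127 and Me-129. Then x + y = 1 − 0.27666 = 0.72334 and 126.9176x + 128.9703y = 128.2034 − 0.27666×129.9824 = 92.242469216.
Substituting: 126.9176x + 128.9703(0.72334 − x) = 92.242469216
(126.9176 − 128.9703)x = -1.046907586  ⇒  x = 0.51001, y = 0.21333
Me-127: 51.00%, Me-129: 21.33%.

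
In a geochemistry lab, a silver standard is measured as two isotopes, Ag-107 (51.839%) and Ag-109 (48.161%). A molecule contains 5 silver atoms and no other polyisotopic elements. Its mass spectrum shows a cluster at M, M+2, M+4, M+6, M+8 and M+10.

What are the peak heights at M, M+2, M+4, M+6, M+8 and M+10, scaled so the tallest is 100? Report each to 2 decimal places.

11.59 : 53.82 : 100.00 : 92.90 : 43.16 : 8.02

Each Ag atom is independently Ag-107 (p = 0.51839) or Ag-109 (q = 0.48161); the cluster is the binomial expansion (p + q)^5.
P(M) = 0.51839^5 = 0.037435
P(M+2) = 5 × 0.51839^4 × 0.48161^1 = 0.173897
P(M+4) = 10 × 0.51839^3 × 0.48161^2 = 0.323118
P(M+6) = 10 × 0.51839^2 × 0.48161^3 = 0.300192
P(M+8) = 5 × 0.51839^1 × 0.48161^4 = 0.139447
P(M+10) = 0.48161^5 = 0.025911
The M+4 peak is largest (0.323118); scaling to 100 gives 11.59 : 53.82 : 100.00 : 92.90 : 43.16 : 8.02.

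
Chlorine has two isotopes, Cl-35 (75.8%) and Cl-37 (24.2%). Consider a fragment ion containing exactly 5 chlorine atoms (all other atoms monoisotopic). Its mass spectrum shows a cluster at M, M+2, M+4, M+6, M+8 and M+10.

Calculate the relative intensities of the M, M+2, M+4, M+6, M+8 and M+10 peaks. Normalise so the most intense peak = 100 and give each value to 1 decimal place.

The 5 Cl atoms are independent, so intensities follow the terms of (0.758 + 0.242)^5.
P(M) = 0.758^5 = 0.250234
P(M+2) = 5 × 0.758^4 × 0.242^1 = 0.399450
P(M+4) = 10 × 0.758^3 × 0.242^2 = 0.255058
P(M+6) = 10 × 0.758^2 × 0.242^3 = 0.081430
P(M+8) = 5 × 0.758^1 × 0.242^4 = 0.012999
P(M+10) = 0.242^5 = 0.000830
The M+2 peak is largest (0.399450); scaling to 100 gives 62.6 : 100.0 : 63.9 : 20.4 : 3.3 : 0.2.

62.6 : 100.0 : 63.9 : 20.4 : 3.3 : 0.2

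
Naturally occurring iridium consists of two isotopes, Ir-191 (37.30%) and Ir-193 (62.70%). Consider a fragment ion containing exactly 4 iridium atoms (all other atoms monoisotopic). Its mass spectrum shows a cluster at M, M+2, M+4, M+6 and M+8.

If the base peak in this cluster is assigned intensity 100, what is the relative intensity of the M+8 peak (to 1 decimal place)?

(0.3730 + 0.6270)^4 gives M 0.0194, M+2 0.1302, M+4 0.3282, M+6 0.3678, M+8 0.1546; the largest is M+6.
P(M+6) = C(4,3) × 0.3730^1 × 0.6270^3 = 4 × 0.3730 × 0.24649188 = 0.367766 (base)
P(M+8) = C(4,4) × 0.3730^0 × 0.6270^4 = 1 × 1.0000 × 0.15455041 = 0.154550
Relative intensity = 0.154550 / 0.367766 × 100 = 42.0

42.0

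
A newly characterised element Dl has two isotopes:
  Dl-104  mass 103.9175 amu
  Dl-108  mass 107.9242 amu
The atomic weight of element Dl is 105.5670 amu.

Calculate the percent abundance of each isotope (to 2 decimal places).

With x = fraction of Dl-104 (so Dl-108 is 1 − x):
103.9175·x + 107.9242·(1 − x) = 105.5670
(103.9175 − 107.9242)·x = 105.5670 − 107.9242
x = -2.3572 / -4.0067 = 0.58831 → 58.83% Dl-104, 41.17% Dl-108.

Dl-104: 58.83%, Dl-108: 41.17%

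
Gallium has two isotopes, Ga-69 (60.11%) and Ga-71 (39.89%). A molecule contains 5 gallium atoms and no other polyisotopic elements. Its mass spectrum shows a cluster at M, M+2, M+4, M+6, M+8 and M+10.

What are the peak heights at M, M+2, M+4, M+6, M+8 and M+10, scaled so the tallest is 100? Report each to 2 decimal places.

22.71 : 75.34 : 100.00 : 66.36 : 22.02 : 2.92

Expanding (0.6011 + 0.3989)^5:
P(M) = 0.6011^5 = 0.078475
P(M+2) = 5 × 0.6011^4 × 0.3989^1 = 0.260388
P(M+4) = 10 × 0.6011^3 × 0.3989^2 = 0.345596
P(M+6) = 10 × 0.6011^2 × 0.3989^3 = 0.229343
P(M+8) = 5 × 0.6011^1 × 0.3989^4 = 0.076098
P(M+10) = 0.3989^5 = 0.010100
The M+4 peak is largest (0.345596); scaling to 100 gives 22.71 : 75.34 : 100.00 : 66.36 : 22.02 : 2.92.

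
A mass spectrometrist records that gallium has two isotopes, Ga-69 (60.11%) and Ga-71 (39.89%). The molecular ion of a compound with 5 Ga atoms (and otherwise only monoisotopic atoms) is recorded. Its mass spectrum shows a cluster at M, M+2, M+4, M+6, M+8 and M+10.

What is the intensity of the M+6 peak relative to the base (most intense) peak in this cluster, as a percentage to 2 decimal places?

66.36%

Binomial terms of (0.6011 + 0.3989)^5: M 0.0785, M+2 0.2604, M+4 0.3456, M+6 0.2293, M+8 0.0761, M+10 0.0101 → M+4 is the base peak.
P(M+4) = C(5,2) × 0.6011^3 × 0.3989^2 = 10 × 0.21719018 × 0.15912121 = 0.345596 (base)
P(M+6) = C(5,3) × 0.6011^2 × 0.3989^3 = 10 × 0.36132121 × 0.06347345 = 0.229343
Relative intensity = 0.229343 / 0.345596 × 100 = 66.36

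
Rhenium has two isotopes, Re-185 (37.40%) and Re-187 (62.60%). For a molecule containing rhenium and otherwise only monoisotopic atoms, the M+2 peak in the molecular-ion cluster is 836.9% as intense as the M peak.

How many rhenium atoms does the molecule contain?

The M+2/M ratio from n Re atoms is n · q/p = n · 0.6260/0.3740.
n = 8.369 × 0.3740/0.6260 = 5.00 ≈ 5

5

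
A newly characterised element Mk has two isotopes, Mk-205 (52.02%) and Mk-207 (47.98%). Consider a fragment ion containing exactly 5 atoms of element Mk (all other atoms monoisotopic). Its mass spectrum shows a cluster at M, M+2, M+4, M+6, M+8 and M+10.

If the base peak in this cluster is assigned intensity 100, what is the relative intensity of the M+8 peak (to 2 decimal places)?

(0.5202 + 0.4798)^5 gives M 0.0381, M+2 0.1757, M+4 0.3241, M+6 0.2989, M+8 0.1378, M+10 0.0254; the largest is M+4.
P(M+4) = C(5,2) × 0.5202^3 × 0.4798^2 = 10 × 0.1407703 × 0.23020804 = 0.324065 (base)
P(M+8) = C(5,4) × 0.5202^1 × 0.4798^4 = 5 × 0.5202 × 0.05299574 = 0.137842
Relative intensity = 0.137842 / 0.324065 × 100 = 42.54

42.54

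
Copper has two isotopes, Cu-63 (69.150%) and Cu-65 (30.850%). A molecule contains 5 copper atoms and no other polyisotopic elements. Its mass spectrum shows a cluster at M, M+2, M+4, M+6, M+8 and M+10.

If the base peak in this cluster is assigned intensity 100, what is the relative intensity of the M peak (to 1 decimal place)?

44.8

(0.69150 + 0.30850)^5 gives M 0.1581, M+2 0.3527, M+4 0.3147, M+6 0.1404, M+8 0.0313, M+10 0.0028; the largest is M+2.
P(M+2) = C(5,1) × 0.69150^4 × 0.30850^1 = 5 × 0.2286487 × 0.3085 = 0.352691 (base)
P(M) = C(5,0) × 0.69150^5 × 0.30850^0 = 1 × 0.15811058 × 1.0000 = 0.158111
Relative intensity = 0.158111 / 0.352691 × 100 = 44.8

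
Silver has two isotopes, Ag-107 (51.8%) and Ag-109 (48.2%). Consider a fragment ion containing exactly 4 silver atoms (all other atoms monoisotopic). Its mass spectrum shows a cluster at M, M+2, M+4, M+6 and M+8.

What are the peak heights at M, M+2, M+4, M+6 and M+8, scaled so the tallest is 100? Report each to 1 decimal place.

The 4 Ag atoms are independent, so intensities follow the terms of (0.518 + 0.482)^4.
P(M) = 0.518^4 = 0.071998
P(M+2) = 4 × 0.518^3 × 0.482^1 = 0.267976
P(M+4) = 6 × 0.518^2 × 0.482^2 = 0.374029
P(M+6) = 4 × 0.518^1 × 0.482^3 = 0.232023
P(M+8) = 0.482^4 = 0.053974
The M+4 peak is largest (0.374029); scaling to 100 gives 19.2 : 71.6 : 100.0 : 62.0 : 14.4.

19.2 : 71.6 : 100.0 : 62.0 : 14.4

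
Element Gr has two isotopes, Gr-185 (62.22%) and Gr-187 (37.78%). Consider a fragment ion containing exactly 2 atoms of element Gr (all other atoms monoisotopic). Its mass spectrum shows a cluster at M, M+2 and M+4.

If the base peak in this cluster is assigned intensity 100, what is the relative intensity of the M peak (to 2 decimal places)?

Binomial terms of (0.6222 + 0.3778)^2: M 0.3871, M+2 0.4701, M+4 0.1427 → M+2 is the base peak.
P(M+2) = C(2,1) × 0.6222^1 × 0.3778^1 = 2 × 0.6222 × 0.3778 = 0.470134 (base)
P(M) = C(2,0) × 0.6222^2 × 0.3778^0 = 1 × 0.38713284 × 1.0000 = 0.387133
Relative intensity = 0.387133 / 0.470134 × 100 = 82.35

82.35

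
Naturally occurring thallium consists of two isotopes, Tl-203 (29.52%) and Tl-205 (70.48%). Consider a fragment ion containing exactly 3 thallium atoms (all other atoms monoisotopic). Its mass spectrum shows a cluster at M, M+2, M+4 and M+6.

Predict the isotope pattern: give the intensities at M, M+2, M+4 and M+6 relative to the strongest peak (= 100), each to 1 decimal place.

Each Tl atom is independently Tl-203 (p = 0.2952) or Tl-205 (q = 0.7048); the cluster is the binomial expansion (p + q)^3.
P(M) = 0.2952^3 = 0.025725
P(M+2) = 3 × 0.2952^2 × 0.7048^1 = 0.184255
P(M+4) = 3 × 0.2952^1 × 0.7048^2 = 0.439916
P(M+6) = 0.7048^3 = 0.350104
The M+4 peak is largest (0.439916); scaling to 100 gives 5.8 : 41.9 : 100.0 : 79.6.

5.8 : 41.9 : 100.0 : 79.6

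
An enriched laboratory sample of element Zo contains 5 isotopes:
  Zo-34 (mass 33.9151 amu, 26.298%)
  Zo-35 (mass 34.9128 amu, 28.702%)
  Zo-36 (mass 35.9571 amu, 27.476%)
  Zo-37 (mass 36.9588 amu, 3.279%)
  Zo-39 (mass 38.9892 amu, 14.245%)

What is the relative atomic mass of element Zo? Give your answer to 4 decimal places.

Weight each isotope mass by its fractional abundance: 0.26298 × 33.9151 + 0.28702 × 34.9128 + 0.27476 × 35.9571 + 0.03279 × 36.9588 + 0.14245 × 38.9892
= 8.91899 + 10.02067 + 9.87957 + 1.21188 + 5.55401 = 35.58512 amu

35.5851 amu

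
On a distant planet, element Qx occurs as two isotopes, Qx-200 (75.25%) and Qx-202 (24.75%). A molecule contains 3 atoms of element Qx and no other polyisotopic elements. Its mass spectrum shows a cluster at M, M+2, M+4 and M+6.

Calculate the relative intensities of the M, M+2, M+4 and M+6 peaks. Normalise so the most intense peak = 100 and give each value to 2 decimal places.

100.00 : 98.67 : 32.45 : 3.56

Each Qx atom is independently Qx-200 (p = 0.7525) or Qx-202 (q = 0.2475); the cluster is the binomial expansion (p + q)^3.
P(M) = 0.7525^3 = 0.426108
P(M+2) = 3 × 0.7525^2 × 0.2475^1 = 0.420445
P(M+4) = 3 × 0.7525^1 × 0.2475^2 = 0.138286
P(M+6) = 0.2475^3 = 0.015161
The M peak is largest (0.426108); scaling to 100 gives 100.00 : 98.67 : 32.45 : 3.56.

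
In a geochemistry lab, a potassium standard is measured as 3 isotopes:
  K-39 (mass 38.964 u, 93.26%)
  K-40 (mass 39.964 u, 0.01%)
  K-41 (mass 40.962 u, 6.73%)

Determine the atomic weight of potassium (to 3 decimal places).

39.099 u

Ar = Σ fᵢ·mᵢ = 0.9326 × 38.964 + 0.0001 × 39.964 + 0.0673 × 40.962
= 36.3378 + 0.0040 + 2.7567 = 39.0985 u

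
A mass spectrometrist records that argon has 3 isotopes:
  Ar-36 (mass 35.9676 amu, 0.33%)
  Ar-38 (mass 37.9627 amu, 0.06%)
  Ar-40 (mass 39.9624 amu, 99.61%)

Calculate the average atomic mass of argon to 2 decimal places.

39.95 amu

Average mass = Σ (abundance × isotope mass) = 0.0033 × 35.9676 + 0.0006 × 37.9627 + 0.9961 × 39.9624
= 0.11869 + 0.02278 + 39.80655 = 39.94802 amu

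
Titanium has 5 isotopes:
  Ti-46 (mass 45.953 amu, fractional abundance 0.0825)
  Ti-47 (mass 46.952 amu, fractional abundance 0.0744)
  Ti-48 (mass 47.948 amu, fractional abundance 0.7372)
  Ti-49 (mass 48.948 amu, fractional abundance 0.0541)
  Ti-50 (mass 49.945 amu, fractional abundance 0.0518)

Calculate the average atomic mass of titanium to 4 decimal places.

47.8669 amu

Weight each isotope mass by its fractional abundance: 0.0825 × 45.953 + 0.0744 × 46.952 + 0.7372 × 47.948 + 0.0541 × 48.948 + 0.0518 × 49.945
= 3.79112 + 3.49323 + 35.34727 + 2.64809 + 2.58715 = 47.86686 amu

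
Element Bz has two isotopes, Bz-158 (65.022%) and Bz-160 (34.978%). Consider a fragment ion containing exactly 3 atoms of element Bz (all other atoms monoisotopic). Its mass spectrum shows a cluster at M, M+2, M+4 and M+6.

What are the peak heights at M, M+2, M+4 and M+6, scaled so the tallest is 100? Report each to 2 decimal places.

The 3 Bz atoms are independent, so intensities follow the terms of (0.65022 + 0.34978)^3.
P(M) = 0.65022^3 = 0.274904
P(M+2) = 3 × 0.65022^2 × 0.34978^1 = 0.443646
P(M+4) = 3 × 0.65022^1 × 0.34978^2 = 0.238656
P(M+6) = 0.34978^3 = 0.042794
The M+2 peak is largest (0.443646); scaling to 100 gives 61.96 : 100.00 : 53.79 : 9.65.

61.96 : 100.00 : 53.79 : 9.65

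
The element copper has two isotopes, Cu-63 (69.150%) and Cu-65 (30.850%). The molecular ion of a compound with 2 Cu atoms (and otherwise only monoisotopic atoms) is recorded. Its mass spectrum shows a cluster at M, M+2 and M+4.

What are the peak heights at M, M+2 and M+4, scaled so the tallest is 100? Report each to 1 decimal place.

Each Cu atom is independently Cu-63 (p = 0.69150) or Cu-65 (q = 0.30850); the cluster is the binomial expansion (p + q)^2.
P(M) = 0.69150^2 = 0.478172
P(M+2) = 2 × 0.69150^1 × 0.30850^1 = 0.426656
P(M+4) = 0.30850^2 = 0.095172
The M peak is largest (0.478172); scaling to 100 gives 100.0 : 89.2 : 19.9.

100.0 : 89.2 : 19.9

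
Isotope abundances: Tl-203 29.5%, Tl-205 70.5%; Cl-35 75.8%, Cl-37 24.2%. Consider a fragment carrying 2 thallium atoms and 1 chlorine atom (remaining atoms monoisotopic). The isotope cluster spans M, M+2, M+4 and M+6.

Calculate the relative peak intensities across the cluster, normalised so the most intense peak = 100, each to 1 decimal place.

13.8 : 70.5 : 100.0 : 25.2

Thallium pattern (n=2): 0.087025 : 0.41595 : 0.497025
Chlorine pattern (n=1): 0.7580 : 0.2420
Convolve the two distributions (both contribute in 2-u steps):
  M: 0.087025×0.7580 = 0.065965
  M+2: 0.087025×0.2420 + 0.41595×0.7580 = 0.336350
  M+4: 0.41595×0.2420 + 0.497025×0.7580 = 0.477405
  M+6: 0.497025×0.2420 = 0.120280
Scale to base peak (0.477405) = 100: 13.8 : 70.5 : 100.0 : 25.2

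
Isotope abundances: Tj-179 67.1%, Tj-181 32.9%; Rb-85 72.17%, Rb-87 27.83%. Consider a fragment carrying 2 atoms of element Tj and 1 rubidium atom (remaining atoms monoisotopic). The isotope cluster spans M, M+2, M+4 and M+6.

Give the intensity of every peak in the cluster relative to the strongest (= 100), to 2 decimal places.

73.19 : 100.00 : 45.27 : 6.79

Element Tj pattern (n=2): 0.450241 : 0.441518 : 0.108241
Rubidium pattern (n=1): 0.7217 : 0.2783
Convolve the two distributions (both contribute in 2-u steps):
  M: 0.450241×0.7217 = 0.324939
  M+2: 0.450241×0.2783 + 0.441518×0.7217 = 0.443946
  M+4: 0.441518×0.2783 + 0.108241×0.7217 = 0.200992
  M+6: 0.108241×0.2783 = 0.030123
Scale to base peak (0.443946) = 100: 73.19 : 100.00 : 45.27 : 6.79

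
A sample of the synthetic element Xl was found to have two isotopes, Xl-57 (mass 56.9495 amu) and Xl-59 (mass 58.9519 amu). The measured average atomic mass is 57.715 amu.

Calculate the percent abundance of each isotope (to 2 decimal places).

Xl-57: 61.77%, Xl-59: 38.23%

Writing the weighted mean with unknown fraction x of Xl-57:
56.9495·x + 58.9519·(1 − x) = 57.715
(56.9495 − 58.9519)·x = 57.715 − 58.9519
x = -1.2369 / -2.0024 = 0.61771 → 61.77% Xl-57, 38.23% Xl-59.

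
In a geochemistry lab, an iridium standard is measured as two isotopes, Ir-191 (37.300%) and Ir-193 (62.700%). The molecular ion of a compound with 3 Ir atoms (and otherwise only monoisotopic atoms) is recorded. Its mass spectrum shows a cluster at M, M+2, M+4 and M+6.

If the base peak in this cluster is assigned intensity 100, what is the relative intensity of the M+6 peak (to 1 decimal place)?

Binomial terms of (0.37300 + 0.62700)^3: M 0.0519, M+2 0.2617, M+4 0.4399, M+6 0.2465 → M+4 is the base peak.
P(M+4) = C(3,2) × 0.37300^1 × 0.62700^2 = 3 × 0.3730 × 0.393129 = 0.439911 (base)
P(M+6) = C(3,3) × 0.37300^0 × 0.62700^3 = 1 × 1.0000 × 0.24649188 = 0.246492
Relative intensity = 0.246492 / 0.439911 × 100 = 56.0

56.0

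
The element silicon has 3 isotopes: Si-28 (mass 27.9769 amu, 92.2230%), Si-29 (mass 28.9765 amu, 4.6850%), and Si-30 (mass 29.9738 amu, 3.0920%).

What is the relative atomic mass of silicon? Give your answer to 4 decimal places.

28.0855 amu

Average mass = Σ (abundance × isotope mass) = 0.922230 × 27.9769 + 0.046850 × 28.9765 + 0.030920 × 29.9738
= 25.80114 + 1.35755 + 0.92679 = 28.08548 amu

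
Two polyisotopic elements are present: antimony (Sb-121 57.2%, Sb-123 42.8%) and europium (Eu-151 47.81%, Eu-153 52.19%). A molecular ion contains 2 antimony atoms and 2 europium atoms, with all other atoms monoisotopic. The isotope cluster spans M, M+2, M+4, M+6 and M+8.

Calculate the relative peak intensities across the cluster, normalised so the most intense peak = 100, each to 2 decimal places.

Antimony pattern (n=2): 0.327184 : 0.489632 : 0.183184
Europium pattern (n=2): 0.22857961 : 0.49904078 : 0.27237961
Convolve the two distributions (both contribute in 2-u steps):
  M: 0.327184×0.22857961 = 0.074788
  M+2: 0.327184×0.49904078 + 0.489632×0.22857961 = 0.275198
  M+4: 0.327184×0.27237961 + 0.489632×0.49904078 + 0.183184×0.22857961 = 0.375337
  M+6: 0.489632×0.27237961 + 0.183184×0.49904078 = 0.224782
  M+8: 0.183184×0.27237961 = 0.049896
Scale to base peak (0.375337) = 100: 19.93 : 73.32 : 100.00 : 59.89 : 13.29

19.93 : 73.32 : 100.00 : 59.89 : 13.29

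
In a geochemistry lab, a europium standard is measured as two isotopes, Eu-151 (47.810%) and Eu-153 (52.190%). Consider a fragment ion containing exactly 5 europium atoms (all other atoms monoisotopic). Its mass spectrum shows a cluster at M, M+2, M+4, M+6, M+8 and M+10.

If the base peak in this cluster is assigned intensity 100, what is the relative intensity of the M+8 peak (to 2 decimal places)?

54.58

(0.47810 + 0.52190)^5 gives M 0.0250, M+2 0.1363, M+4 0.2977, M+6 0.3249, M+8 0.1774, M+10 0.0387; the largest is M+6.
P(M+6) = C(5,3) × 0.47810^2 × 0.52190^3 = 10 × 0.22857961 × 0.14215492 = 0.324937 (base)
P(M+8) = C(5,4) × 0.47810^1 × 0.52190^4 = 5 × 0.4781 × 0.07419065 = 0.177353
Relative intensity = 0.177353 / 0.324937 × 100 = 54.58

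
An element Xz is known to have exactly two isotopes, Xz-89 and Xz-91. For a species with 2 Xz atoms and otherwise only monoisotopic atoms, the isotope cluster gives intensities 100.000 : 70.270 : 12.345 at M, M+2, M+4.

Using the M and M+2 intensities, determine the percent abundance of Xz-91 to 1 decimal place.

26.0%

If p is the fraction of Xz that is Xz-89, then I(M+2)/I(M) = [C(2,1)·p^1·(1−p)] / p^2 = 2·(1−p)/p = 70.270/100.000 = 0.7027
(1−p)/p = 0.7027/2 = 0.3513  ⇒  p = 1/(1 + 0.3513) = 0.7400
Xz-89: 74.0%, Xz-91: 26.0%.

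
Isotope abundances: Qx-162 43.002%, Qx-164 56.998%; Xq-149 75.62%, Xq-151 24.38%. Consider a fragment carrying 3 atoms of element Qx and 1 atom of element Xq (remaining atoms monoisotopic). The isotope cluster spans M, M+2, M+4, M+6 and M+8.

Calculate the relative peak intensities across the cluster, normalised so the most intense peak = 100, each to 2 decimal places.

15.26 : 65.60 : 100.00 : 61.47 : 11.46

Element Qx pattern (n=3): 0.07951809 : 0.31619732 : 0.41911108 : 0.18517351
Element Xq pattern (n=1): 0.7562 : 0.2438
Convolve the two distributions (both contribute in 2-u steps):
  M: 0.07951809×0.7562 = 0.060132
  M+2: 0.07951809×0.2438 + 0.31619732×0.7562 = 0.258495
  M+4: 0.31619732×0.2438 + 0.41911108×0.7562 = 0.394021
  M+6: 0.41911108×0.2438 + 0.18517351×0.7562 = 0.242207
  M+8: 0.18517351×0.2438 = 0.045145
Scale to base peak (0.394021) = 100: 15.26 : 65.60 : 100.00 : 61.47 : 11.46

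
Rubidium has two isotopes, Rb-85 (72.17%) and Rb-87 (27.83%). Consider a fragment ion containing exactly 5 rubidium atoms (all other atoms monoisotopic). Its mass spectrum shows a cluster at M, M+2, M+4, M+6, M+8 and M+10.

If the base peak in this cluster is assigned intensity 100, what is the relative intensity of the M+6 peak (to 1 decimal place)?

Binomial terms of (0.7217 + 0.2783)^5: M 0.1958, M+2 0.3775, M+4 0.2911, M+6 0.1123, M+8 0.0216, M+10 0.0017 → M+2 is the base peak.
P(M+2) = C(5,1) × 0.7217^4 × 0.2783^1 = 5 × 0.27128565 × 0.2783 = 0.377494 (base)
P(M+6) = C(5,3) × 0.7217^2 × 0.2783^3 = 10 × 0.52085089 × 0.02155458 = 0.112267
Relative intensity = 0.112267 / 0.377494 × 100 = 29.7

29.7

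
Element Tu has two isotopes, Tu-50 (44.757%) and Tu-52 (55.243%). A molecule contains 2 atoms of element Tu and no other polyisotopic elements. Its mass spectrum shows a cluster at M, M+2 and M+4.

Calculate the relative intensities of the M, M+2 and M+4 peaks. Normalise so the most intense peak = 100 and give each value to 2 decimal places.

40.51 : 100.00 : 61.71

Expanding (0.44757 + 0.55243)^2:
P(M) = 0.44757^2 = 0.200319
P(M+2) = 2 × 0.44757^1 × 0.55243^1 = 0.494502
P(M+4) = 0.55243^2 = 0.305179
The M+2 peak is largest (0.494502); scaling to 100 gives 40.51 : 100.00 : 61.71.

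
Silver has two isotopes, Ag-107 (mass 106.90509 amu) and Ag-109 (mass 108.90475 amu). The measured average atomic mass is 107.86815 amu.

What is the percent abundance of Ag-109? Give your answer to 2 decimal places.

48.16%

Let x be the fractional abundance of Ag-107; then Ag-109 has abundance 1 − x.
106.90509·x + 108.90475·(1 − x) = 107.86815
(106.90509 − 108.90475)·x = 107.86815 − 108.90475
x = -1.03660 / -1.99966 = 0.51839 → 51.84% Ag-107, 48.16% Ag-109.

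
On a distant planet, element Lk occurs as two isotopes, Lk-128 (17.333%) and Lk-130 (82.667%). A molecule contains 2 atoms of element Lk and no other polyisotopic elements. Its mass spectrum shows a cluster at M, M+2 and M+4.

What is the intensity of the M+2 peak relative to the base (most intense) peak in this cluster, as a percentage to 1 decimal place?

41.9%

Term probabilities: M 0.0300, M+2 0.2866, M+4 0.6834. Base peak = M+4.
P(M+4) = C(2,2) × 0.17333^0 × 0.82667^2 = 1 × 1.0000 × 0.68338329 = 0.683383 (base)
P(M+2) = C(2,1) × 0.17333^1 × 0.82667^1 = 2 × 0.17333 × 0.82667 = 0.286573
Relative intensity = 0.286573 / 0.683383 × 100 = 41.9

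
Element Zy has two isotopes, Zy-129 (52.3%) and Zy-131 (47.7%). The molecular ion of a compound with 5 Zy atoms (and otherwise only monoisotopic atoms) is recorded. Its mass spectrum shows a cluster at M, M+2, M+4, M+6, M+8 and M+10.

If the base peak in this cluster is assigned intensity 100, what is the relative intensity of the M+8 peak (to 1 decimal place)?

Binomial terms of (0.523 + 0.477)^5: M 0.0391, M+2 0.1784, M+4 0.3255, M+6 0.2969, M+8 0.1354, M+10 0.0247 → M+4 is the base peak.
P(M+4) = C(5,2) × 0.523^3 × 0.477^2 = 10 × 0.14305567 × 0.227529 = 0.325493 (base)
P(M+8) = C(5,4) × 0.523^1 × 0.477^4 = 5 × 0.5230 × 0.05176945 = 0.135377
Relative intensity = 0.135377 / 0.325493 × 100 = 41.6

41.6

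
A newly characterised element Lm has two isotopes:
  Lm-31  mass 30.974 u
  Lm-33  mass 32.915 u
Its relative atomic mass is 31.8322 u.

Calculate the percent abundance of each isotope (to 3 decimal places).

Writing the weighted mean with unknown fraction x of Lm-31:
30.974·x + 32.915·(1 − x) = 31.8322
(30.974 − 32.915)·x = 31.8322 − 32.915
x = -1.0828 / -1.941 = 0.55786 → 55.786% Lm-31, 44.214% Lm-33.

Lm-31: 55.786%, Lm-33: 44.214%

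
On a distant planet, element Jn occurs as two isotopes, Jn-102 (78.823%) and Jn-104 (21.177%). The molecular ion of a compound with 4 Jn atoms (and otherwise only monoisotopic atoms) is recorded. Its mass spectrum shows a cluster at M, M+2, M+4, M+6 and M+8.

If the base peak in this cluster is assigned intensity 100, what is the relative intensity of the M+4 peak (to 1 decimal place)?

(0.78823 + 0.21177)^4 gives M 0.3860, M+2 0.4148, M+4 0.1672, M+6 0.0299, M+8 0.0020; the largest is M+2.
P(M+2) = C(4,1) × 0.78823^3 × 0.21177^1 = 4 × 0.48973245 × 0.21177 = 0.414843 (base)
P(M+4) = C(4,2) × 0.78823^2 × 0.21177^2 = 6 × 0.62130653 × 0.04484653 = 0.167181
Relative intensity = 0.167181 / 0.414843 × 100 = 40.3

40.3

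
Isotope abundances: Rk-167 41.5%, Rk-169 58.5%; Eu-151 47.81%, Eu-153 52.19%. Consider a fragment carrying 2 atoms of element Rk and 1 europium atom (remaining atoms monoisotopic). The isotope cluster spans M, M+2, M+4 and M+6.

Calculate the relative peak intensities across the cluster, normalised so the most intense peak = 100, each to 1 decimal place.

Element Rk pattern (n=2): 0.172225 : 0.48555 : 0.342225
Europium pattern (n=1): 0.4781 : 0.5219
Convolve the two distributions (both contribute in 2-u steps):
  M: 0.172225×0.4781 = 0.082341
  M+2: 0.172225×0.5219 + 0.48555×0.4781 = 0.322026
  M+4: 0.48555×0.5219 + 0.342225×0.4781 = 0.417026
  M+6: 0.342225×0.5219 = 0.178607
Scale to base peak (0.417026) = 100: 19.7 : 77.2 : 100.0 : 42.8

19.7 : 77.2 : 100.0 : 42.8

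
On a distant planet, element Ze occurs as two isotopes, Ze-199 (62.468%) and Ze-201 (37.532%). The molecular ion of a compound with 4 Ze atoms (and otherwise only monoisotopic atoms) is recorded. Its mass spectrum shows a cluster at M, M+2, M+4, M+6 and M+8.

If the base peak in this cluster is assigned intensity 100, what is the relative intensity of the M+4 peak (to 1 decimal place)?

90.1

(0.62468 + 0.37532)^4 gives M 0.1523, M+2 0.3660, M+4 0.3298, M+6 0.1321, M+8 0.0198; the largest is M+2.
P(M+2) = C(4,1) × 0.62468^3 × 0.37532^1 = 4 × 0.24376582 × 0.37532 = 0.365961 (base)
P(M+4) = C(4,2) × 0.62468^2 × 0.37532^2 = 6 × 0.3902251 × 0.1408651 = 0.329815
Relative intensity = 0.329815 / 0.365961 × 100 = 90.1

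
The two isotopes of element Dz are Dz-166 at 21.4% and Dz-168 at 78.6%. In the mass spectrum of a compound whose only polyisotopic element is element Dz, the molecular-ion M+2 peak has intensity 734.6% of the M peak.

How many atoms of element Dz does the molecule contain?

For n independent Dz atoms, I(M+2)/I(M) = n · (abundance Dz-168) / (abundance Dz-166) = n · 0.786/0.214.
n = 7.346 × 0.214/0.786 = 2.00 ≈ 2

2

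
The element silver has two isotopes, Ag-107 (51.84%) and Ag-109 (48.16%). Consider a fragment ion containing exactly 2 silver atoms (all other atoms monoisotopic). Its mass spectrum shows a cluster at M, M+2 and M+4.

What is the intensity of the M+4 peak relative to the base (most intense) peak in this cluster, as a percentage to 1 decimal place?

Binomial terms of (0.5184 + 0.4816)^2: M 0.2687, M+2 0.4993, M+4 0.2319 → M+2 is the base peak.
P(M+2) = C(2,1) × 0.5184^1 × 0.4816^1 = 2 × 0.5184 × 0.4816 = 0.499323 (base)
P(M+4) = C(2,2) × 0.5184^0 × 0.4816^2 = 1 × 1.0000 × 0.23193856 = 0.231939
Relative intensity = 0.231939 / 0.499323 × 100 = 46.5

46.5%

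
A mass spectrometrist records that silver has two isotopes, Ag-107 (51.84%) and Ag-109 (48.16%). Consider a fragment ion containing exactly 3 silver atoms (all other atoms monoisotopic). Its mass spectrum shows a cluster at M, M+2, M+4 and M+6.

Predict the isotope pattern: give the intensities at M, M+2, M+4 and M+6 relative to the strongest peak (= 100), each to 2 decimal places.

35.88 : 100.00 : 92.90 : 28.77

Expanding (0.5184 + 0.4816)^3:
P(M) = 0.5184^3 = 0.139314
P(M+2) = 3 × 0.5184^2 × 0.4816^1 = 0.388273
P(M+4) = 3 × 0.5184^1 × 0.4816^2 = 0.360711
P(M+6) = 0.4816^3 = 0.111702
The M+2 peak is largest (0.388273); scaling to 100 gives 35.88 : 100.00 : 92.90 : 28.77.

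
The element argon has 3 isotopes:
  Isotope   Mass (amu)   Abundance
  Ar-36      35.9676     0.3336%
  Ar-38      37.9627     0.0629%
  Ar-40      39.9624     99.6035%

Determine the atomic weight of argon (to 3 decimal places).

Average mass = Σ (abundance × isotope mass) = 0.003336 × 35.9676 + 0.000629 × 37.9627 + 0.996035 × 39.9624
= 0.11999 + 0.02388 + 39.80395 = 39.94782 amu

39.948 amu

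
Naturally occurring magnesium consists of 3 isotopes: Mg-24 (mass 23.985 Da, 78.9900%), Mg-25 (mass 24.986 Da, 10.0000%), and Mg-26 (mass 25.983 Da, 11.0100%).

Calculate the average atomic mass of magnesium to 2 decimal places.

Weight each isotope mass by its fractional abundance: 0.789900 × 23.985 + 0.100000 × 24.986 + 0.110100 × 25.983
= 18.9458 + 2.4986 + 2.8607 = 24.3051 Da

24.31 Da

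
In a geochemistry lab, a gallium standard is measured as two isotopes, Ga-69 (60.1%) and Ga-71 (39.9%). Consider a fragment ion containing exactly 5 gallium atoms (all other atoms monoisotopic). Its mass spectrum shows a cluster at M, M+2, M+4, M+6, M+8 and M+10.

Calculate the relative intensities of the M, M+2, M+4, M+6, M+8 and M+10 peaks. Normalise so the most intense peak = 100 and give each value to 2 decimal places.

22.69 : 75.31 : 100.00 : 66.39 : 22.04 : 2.93

The 5 Ga atoms are independent, so intensities follow the terms of (0.601 + 0.399)^5.
P(M) = 0.601^5 = 0.078410
P(M+2) = 5 × 0.601^4 × 0.399^1 = 0.260280
P(M+4) = 10 × 0.601^3 × 0.399^2 = 0.345596
P(M+6) = 10 × 0.601^2 × 0.399^3 = 0.229439
P(M+8) = 5 × 0.601^1 × 0.399^4 = 0.076162
P(M+10) = 0.399^5 = 0.010113
The M+4 peak is largest (0.345596); scaling to 100 gives 22.69 : 75.31 : 100.00 : 66.39 : 22.04 : 2.93.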